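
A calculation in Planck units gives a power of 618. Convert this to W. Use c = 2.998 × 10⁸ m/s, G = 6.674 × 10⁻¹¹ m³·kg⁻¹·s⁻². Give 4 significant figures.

2.243 × 10⁵⁵ W

One Planck power: P_P = c⁵/G = 3.629 × 10⁵² W.
618 × 3.629 × 10⁵² W = 2.243 × 10⁵⁵ W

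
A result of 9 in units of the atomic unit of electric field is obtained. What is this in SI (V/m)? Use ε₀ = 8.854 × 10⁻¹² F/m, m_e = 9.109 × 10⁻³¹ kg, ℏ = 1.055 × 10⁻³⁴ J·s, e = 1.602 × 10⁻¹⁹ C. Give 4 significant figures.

4.618 × 10¹² V/m

One atomic unit of electric field: E_au = E_h/(e a₀) = m_e²e⁵/((4πε₀)³ℏ⁴) = 5.131 × 10¹¹ V/m.
9 × 5.131 × 10¹¹ V/m = 4.618 × 10¹² V/m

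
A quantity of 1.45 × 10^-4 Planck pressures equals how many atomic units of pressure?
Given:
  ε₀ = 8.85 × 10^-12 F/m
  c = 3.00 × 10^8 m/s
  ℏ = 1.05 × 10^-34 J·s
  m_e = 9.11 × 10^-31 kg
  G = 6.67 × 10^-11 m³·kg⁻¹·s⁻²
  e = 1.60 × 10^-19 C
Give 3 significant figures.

2.25 × 10^96

Planck pressure: p_P = c⁷/(ℏG²) = 4.68 × 10^113 Pa
atomic unit of pressure: P_au = E_h/a₀³ = m_e⁴e¹⁰/((4πε₀)⁵ℏ⁸) = 3.01 × 10^13 Pa
1.45 × 10^-4 × 4.68 × 10^113 / 3.01 × 10^13 = 2.25 × 10^96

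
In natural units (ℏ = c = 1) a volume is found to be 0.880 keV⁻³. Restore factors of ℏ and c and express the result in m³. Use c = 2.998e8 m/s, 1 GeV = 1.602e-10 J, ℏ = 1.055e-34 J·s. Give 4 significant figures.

6.772e-30 m³

Volume is [L]³ = [E]⁻³·(ℏc)³.
1 GeV⁻³ → (ℏc)³ × (1 GeV in J)⁻³ = 7.696e-48 m³.
Convert the energy scale: 0.880 keV⁻³ = 8.80e17 GeV⁻³.
Result: 8.80e17 × 7.696e-48 = 6.772e-30 m³.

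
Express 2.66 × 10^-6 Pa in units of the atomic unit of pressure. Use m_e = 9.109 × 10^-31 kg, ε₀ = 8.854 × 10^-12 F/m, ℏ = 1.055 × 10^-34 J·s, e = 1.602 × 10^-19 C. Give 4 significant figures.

atomic unit of pressure: P_au = E_h/a₀³ = m_e⁴e¹⁰/((4πε₀)⁵ℏ⁸) = 2.929 × 10^13 Pa.
2.66 × 10^-6 / 2.929 × 10^13 = 9.081 × 10^-20

9.081 × 10^-20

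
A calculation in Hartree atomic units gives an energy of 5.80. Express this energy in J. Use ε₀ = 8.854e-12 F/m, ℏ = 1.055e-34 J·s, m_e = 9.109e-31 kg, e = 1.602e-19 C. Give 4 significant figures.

One hartree: E_h = m_e e⁴/(4πε₀ℏ)² = 4.354e-18 J.
5.80 × 4.354e-18 J = 2.525e-17 J

2.525e-17 J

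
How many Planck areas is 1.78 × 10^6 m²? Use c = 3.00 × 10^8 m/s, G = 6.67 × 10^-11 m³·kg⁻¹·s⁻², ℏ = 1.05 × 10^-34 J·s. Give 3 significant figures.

Planck area: A_P = ℏG/c³ = 2.59 × 10^-70 m².
1.78 × 10^6 / 2.59 × 10^-70 = 6.86 × 10^75

6.86 × 10^75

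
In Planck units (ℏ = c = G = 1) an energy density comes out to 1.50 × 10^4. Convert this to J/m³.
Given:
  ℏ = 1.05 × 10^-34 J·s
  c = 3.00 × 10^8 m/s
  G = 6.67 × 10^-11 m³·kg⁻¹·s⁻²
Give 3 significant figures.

One Planck energy density: u_P = c⁷/(ℏG²) = 4.68 × 10^113 J/m³.
1.50 × 10^4 × 4.68 × 10^113 J/m³ = 7.02 × 10^117 J/m³

7.02 × 10^117 J/m³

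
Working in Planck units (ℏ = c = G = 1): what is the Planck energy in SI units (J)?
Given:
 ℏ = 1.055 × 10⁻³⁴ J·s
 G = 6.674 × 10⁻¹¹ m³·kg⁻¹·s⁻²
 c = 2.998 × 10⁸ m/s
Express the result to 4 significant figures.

1.957 × 10⁹ J

The unique combination of the constants set to 1 with dimensions of energy is E_P = √(ℏc⁵/G).
  = √(3.828 × 10¹⁸)
  = 1.957 × 10⁹ J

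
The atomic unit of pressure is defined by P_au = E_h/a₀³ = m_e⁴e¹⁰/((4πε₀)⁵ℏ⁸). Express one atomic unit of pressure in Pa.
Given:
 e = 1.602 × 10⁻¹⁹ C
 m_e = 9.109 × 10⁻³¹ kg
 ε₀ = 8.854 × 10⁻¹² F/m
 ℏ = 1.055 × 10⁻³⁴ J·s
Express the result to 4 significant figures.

P_au = E_h/a₀³ = m_e⁴e¹⁰/((4πε₀)⁵ℏ⁸)
E_h = 4.354 × 10⁻¹⁸ J
a₀ = 5.297 × 10⁻¹¹ m
E_h/a₀³ = 2.929 × 10¹³ Pa

2.929 × 10¹³ Pa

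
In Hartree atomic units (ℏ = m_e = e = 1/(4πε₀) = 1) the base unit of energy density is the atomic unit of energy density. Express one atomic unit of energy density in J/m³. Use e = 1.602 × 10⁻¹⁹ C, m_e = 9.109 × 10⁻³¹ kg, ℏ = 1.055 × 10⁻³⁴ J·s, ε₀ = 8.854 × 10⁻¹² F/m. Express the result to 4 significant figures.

u_au = E_h/a₀³ = m_e⁴e¹⁰/((4πε₀)⁵ℏ⁸)
E_h = 4.354 × 10⁻¹⁸ J
a₀ = 5.297 × 10⁻¹¹ m
E_h/a₀³ = 2.929 × 10¹³ J/m³

2.929 × 10¹³ J/m³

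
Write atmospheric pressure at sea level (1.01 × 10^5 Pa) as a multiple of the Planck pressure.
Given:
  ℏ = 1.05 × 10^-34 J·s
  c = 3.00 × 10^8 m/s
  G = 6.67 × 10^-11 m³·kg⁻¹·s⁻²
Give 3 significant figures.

Planck pressure: p_P = c⁷/(ℏG²) = 4.68 × 10^113 Pa.
1.01 × 10^5 / 4.68 × 10^113 = 2.16 × 10^-109

2.16 × 10^-109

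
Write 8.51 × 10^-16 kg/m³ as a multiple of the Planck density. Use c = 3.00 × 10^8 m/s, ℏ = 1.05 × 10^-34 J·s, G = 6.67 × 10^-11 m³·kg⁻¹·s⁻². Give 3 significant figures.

Planck density: ρ_P = c⁵/(ℏG²) = 5.20 × 10^96 kg/m³.
8.51 × 10^-16 / 5.20 × 10^96 = 1.64 × 10^-112

1.64 × 10^-112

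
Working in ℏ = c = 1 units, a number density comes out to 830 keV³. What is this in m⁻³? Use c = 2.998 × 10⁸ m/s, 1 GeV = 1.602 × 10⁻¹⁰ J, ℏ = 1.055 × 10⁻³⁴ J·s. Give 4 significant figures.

1.078 × 10³² m⁻³

Number density is [L]⁻³ = [E]³/(ℏc)³.
1 GeV³ → 1/(ℏc)³ × (1 GeV in J)³ = 1.299 × 10⁴⁷ m⁻³.
Convert the energy scale: 830 keV³ = 8.30 × 10⁻¹⁶ GeV³.
Result: 8.30 × 10⁻¹⁶ × 1.299 × 10⁴⁷ = 1.078 × 10³² m⁻³.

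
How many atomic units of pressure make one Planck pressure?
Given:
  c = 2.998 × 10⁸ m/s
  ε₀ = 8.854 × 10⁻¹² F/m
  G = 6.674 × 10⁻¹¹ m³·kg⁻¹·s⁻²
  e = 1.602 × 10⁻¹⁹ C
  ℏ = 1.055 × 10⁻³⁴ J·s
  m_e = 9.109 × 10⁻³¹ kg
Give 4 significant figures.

1.581 × 10¹⁰⁰

Planck pressure: p_P = c⁷/(ℏG²) = 4.632 × 10¹¹³ Pa
atomic unit of pressure: P_au = E_h/a₀³ = m_e⁴e¹⁰/((4πε₀)⁵ℏ⁸) = 2.929 × 10¹³ Pa
ratio = 4.632 × 10¹¹³ / 2.929 × 10¹³ = 1.581 × 10¹⁰⁰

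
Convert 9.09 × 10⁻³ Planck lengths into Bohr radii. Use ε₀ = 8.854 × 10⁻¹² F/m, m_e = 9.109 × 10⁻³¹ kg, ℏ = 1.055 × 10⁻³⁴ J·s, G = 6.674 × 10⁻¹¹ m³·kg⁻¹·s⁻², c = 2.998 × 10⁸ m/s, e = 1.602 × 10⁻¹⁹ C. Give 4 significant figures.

Planck length: ℓ_P = √(ℏG/c³) = 1.616 × 10⁻³⁵ m
Bohr radius: a₀ = 4πε₀ℏ²/(m_e e²) = 5.297 × 10⁻¹¹ m
9.09 × 10⁻³ × 1.616 × 10⁻³⁵ / 5.297 × 10⁻¹¹ = 2.774 × 10⁻²⁷

2.774 × 10⁻²⁷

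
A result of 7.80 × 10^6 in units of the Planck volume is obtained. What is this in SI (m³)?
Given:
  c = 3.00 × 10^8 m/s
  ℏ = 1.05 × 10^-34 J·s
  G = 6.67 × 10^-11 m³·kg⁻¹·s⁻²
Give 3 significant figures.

3.26 × 10^-98 m³

One Planck volume: V_P = (ℏG/c³)^(3/2) = 4.18 × 10^-105 m³.
7.80 × 10^6 × 4.18 × 10^-105 m³ = 3.26 × 10^-98 m³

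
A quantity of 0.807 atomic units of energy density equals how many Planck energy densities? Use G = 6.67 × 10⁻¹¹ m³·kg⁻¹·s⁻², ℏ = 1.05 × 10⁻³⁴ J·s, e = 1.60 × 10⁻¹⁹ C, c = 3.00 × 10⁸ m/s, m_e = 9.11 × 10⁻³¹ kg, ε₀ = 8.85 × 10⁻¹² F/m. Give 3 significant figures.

5.19 × 10⁻¹⁰¹

atomic unit of energy density: u_au = E_h/a₀³ = m_e⁴e¹⁰/((4πε₀)⁵ℏ⁸) = 3.01 × 10¹³ J/m³
Planck energy density: u_P = c⁷/(ℏG²) = 4.68 × 10¹¹³ J/m³
0.807 × 3.01 × 10¹³ / 4.68 × 10¹¹³ = 5.19 × 10⁻¹⁰¹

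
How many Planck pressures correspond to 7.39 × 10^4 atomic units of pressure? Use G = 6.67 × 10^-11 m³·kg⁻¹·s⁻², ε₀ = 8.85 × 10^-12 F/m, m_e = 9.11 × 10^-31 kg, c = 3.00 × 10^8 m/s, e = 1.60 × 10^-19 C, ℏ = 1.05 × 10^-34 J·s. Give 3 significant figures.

4.76 × 10^-96

atomic unit of pressure: P_au = E_h/a₀³ = m_e⁴e¹⁰/((4πε₀)⁵ℏ⁸) = 3.01 × 10^13 Pa
Planck pressure: p_P = c⁷/(ℏG²) = 4.68 × 10^113 Pa
7.39 × 10^4 × 3.01 × 10^13 / 4.68 × 10^113 = 4.76 × 10^-96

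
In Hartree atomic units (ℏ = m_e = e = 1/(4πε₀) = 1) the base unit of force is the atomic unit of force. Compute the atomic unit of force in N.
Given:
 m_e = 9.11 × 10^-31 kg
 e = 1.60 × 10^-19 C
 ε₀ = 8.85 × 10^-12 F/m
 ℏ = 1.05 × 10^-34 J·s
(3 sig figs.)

F_au = E_h/a₀ = m_e²e⁶/((4πε₀)³ℏ⁴)
E_h = 4.38 × 10^-18 J
a₀ = 5.26 × 10^-11 m
E_h/a₀ = 8.33 × 10^-8 N

8.33 × 10^-8 N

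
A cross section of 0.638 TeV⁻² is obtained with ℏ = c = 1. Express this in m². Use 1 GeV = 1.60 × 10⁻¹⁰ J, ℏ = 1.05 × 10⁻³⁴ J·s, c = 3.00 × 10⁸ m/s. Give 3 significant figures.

2.47 × 10⁻³⁸ m²

Area is [L]² = [E]⁻²·(ℏc)²; restore (ℏc)².
1 GeV⁻² → (ℏc)² × (1 GeV in J)⁻² = 3.88 × 10⁻³² m².
Convert the energy scale: 0.638 TeV⁻² = 6.38 × 10⁻⁷ GeV⁻².
Result: 6.38 × 10⁻⁷ × 3.88 × 10⁻³² = 2.47 × 10⁻³⁸ m².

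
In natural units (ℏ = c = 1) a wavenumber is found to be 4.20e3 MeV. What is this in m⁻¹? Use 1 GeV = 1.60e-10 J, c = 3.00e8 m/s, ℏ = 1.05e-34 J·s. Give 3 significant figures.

2.13e16 m⁻¹

Inverse length is [E]/(ℏc).
1 GeV → 1/(ℏc) × (1 GeV in J) = 5.08e15 m⁻¹.
Convert the energy scale: 4.20e3 MeV = 4.20 GeV.
Result: 4.20 × 5.08e15 = 2.13e16 m⁻¹.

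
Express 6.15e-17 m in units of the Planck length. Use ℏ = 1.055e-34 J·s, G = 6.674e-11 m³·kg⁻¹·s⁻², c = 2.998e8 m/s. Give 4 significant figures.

Planck length: ℓ_P = √(ℏG/c³) = 1.616e-35 m.
6.15e-17 / 1.616e-35 = 3.805e18

3.805e18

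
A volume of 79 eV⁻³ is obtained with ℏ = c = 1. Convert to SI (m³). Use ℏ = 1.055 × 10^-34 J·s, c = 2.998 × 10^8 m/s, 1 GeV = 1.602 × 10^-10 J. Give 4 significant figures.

6.080 × 10^-19 m³

Volume is [L]³ = [E]⁻³·(ℏc)³.
1 GeV⁻³ → (ℏc)³ × (1 GeV in J)⁻³ = 7.696 × 10^-48 m³.
Convert the energy scale: 79 eV⁻³ = 7.90 × 10^28 GeV⁻³.
Result: 7.90 × 10^28 × 7.696 × 10^-48 = 6.080 × 10^-19 m³.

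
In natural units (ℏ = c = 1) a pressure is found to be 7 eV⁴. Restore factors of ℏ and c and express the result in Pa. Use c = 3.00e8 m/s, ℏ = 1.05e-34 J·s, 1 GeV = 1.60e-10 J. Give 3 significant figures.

Pressure is [E]/[L]³ = [E]⁴/(ℏc)³.
1 GeV⁴ → 1/(ℏc)³ × (1 GeV in J)⁴ = 2.10e37 Pa.
Convert the energy scale: 7 eV⁴ = 7.00e-36 GeV⁴.
Result: 7.00e-36 × 2.10e37 = 147 Pa.

147 Pa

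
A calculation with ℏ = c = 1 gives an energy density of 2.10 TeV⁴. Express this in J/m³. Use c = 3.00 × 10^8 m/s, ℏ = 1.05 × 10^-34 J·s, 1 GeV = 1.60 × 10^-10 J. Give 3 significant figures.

[E]/[L]³ = [E]⁴/(ℏc)³; restore (ℏc)⁻³.
1 GeV⁴ → 1/(ℏc)³ × (1 GeV in J)⁴ = 2.10 × 10^37 J/m³.
Convert the energy scale: 2.10 TeV⁴ = 2.10 × 10^12 GeV⁴.
Result: 2.10 × 10^12 × 2.10 × 10^37 = 4.40 × 10^49 J/m³.

4.40 × 10^49 J/m³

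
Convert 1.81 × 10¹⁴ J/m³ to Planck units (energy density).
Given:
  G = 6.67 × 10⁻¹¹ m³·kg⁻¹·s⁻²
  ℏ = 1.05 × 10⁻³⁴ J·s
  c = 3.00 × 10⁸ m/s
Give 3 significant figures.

Planck energy density: u_P = c⁷/(ℏG²) = 4.68 × 10¹¹³ J/m³.
1.81 × 10¹⁴ / 4.68 × 10¹¹³ = 3.87 × 10⁻¹⁰⁰

3.87 × 10⁻¹⁰⁰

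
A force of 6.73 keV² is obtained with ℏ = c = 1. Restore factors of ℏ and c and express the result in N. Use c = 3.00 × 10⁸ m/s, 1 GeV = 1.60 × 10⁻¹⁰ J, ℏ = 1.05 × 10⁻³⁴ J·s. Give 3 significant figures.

Force is [E]/[L] = [E]²/(ℏc); restore (ℏc)⁻¹.
1 GeV² → 1/(ℏc) × (1 GeV in J)² = 8.13 × 10⁵ N.
Convert the energy scale: 6.73 keV² = 6.73 × 10⁻¹² GeV².
Result: 6.73 × 10⁻¹² × 8.13 × 10⁵ = 5.47 × 10⁻⁶ N.

5.47 × 10⁻⁶ N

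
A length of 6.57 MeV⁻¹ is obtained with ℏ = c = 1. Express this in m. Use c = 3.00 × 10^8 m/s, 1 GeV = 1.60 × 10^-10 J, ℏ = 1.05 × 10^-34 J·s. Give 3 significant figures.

A length is [E]⁻¹ in ℏ=c=1; restore one factor of ℏc.
1 GeV⁻¹ → ℏc × (1 GeV in J)⁻¹ = 1.97 × 10^-16 m.
Convert the energy scale: 6.57 MeV⁻¹ = 6.57 × 10^3 GeV⁻¹.
Result: 6.57 × 10^3 × 1.97 × 10^-16 = 1.29 × 10^-12 m.

1.29 × 10^-12 m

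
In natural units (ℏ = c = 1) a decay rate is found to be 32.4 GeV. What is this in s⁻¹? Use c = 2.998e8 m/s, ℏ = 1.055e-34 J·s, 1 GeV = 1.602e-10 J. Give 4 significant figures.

A rate is [E]/ℏ; divide by ℏ.
1 GeV → 1/ℏ × (1 GeV in J) = 1.518e24 s⁻¹.
Result: 32.4 × 1.518e24 = 4.920e25 s⁻¹.

4.920e25 s⁻¹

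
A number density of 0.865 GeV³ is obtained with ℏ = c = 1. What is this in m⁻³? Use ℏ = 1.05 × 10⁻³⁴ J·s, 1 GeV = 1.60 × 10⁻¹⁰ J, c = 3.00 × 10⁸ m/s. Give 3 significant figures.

Number density is [L]⁻³ = [E]³/(ℏc)³.
1 GeV³ → 1/(ℏc)³ × (1 GeV in J)³ = 1.31 × 10⁴⁷ m⁻³.
Result: 0.865 × 1.31 × 10⁴⁷ = 1.13 × 10⁴⁷ m⁻³.

1.13 × 10⁴⁷ m⁻³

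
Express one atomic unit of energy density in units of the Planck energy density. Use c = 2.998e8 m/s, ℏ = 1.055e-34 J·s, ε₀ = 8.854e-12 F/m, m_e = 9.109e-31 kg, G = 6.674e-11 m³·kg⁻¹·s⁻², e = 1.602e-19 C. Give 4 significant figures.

6.323e-101

atomic unit of energy density: u_au = E_h/a₀³ = m_e⁴e¹⁰/((4πε₀)⁵ℏ⁸) = 2.929e13 J/m³
Planck energy density: u_P = c⁷/(ℏG²) = 4.632e113 J/m³
ratio = 2.929e13 / 4.632e113 = 6.323e-101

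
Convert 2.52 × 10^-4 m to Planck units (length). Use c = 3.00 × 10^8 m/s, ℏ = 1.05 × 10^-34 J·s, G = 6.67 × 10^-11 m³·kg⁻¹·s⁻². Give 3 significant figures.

Planck length: ℓ_P = √(ℏG/c³) = 1.61 × 10^-35 m.
2.52 × 10^-4 / 1.61 × 10^-35 = 1.56 × 10^31

1.56 × 10^31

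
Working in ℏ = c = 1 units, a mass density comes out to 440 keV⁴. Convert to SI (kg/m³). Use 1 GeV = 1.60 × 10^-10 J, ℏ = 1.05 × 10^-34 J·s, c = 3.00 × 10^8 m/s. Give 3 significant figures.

Mass density is [E]/(c²[L]³) = [E]⁴/(ℏ³c⁵).
1 GeV⁴ → 1/(ℏ³c⁵) × (1 GeV in J)⁴ = 2.33 × 10^20 kg/m³.
Convert the energy scale: 440 keV⁴ = 4.40 × 10^-22 GeV⁴.
Result: 4.40 × 10^-22 × 2.33 × 10^20 = 0.103 kg/m³.

0.103 kg/m³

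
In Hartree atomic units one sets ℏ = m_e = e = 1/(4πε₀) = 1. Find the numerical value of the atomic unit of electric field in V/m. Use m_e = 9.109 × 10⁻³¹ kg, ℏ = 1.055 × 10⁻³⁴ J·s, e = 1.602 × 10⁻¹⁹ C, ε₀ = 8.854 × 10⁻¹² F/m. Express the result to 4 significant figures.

E_au = E_h/(e a₀) = m_e²e⁵/((4πε₀)³ℏ⁴)
E_h = 4.354 × 10⁻¹⁸ J
a₀ = 5.297 × 10⁻¹¹ m
E_h/(e·a₀) = 5.131 × 10¹¹ V/m

5.131 × 10¹¹ V/m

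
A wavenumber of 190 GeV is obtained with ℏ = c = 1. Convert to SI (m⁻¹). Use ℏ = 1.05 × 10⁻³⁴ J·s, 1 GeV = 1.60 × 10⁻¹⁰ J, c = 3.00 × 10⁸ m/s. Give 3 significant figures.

Inverse length is [E]/(ℏc).
1 GeV → 1/(ℏc) × (1 GeV in J) = 5.08 × 10¹⁵ m⁻¹.
Result: 190 × 5.08 × 10¹⁵ = 9.65 × 10¹⁷ m⁻¹.

9.65 × 10¹⁷ m⁻¹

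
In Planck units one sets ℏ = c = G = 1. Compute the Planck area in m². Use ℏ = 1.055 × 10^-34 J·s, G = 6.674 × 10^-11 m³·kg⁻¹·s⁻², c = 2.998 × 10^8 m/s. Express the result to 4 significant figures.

A_P = ℏG/c³
  = 7.041 × 10^-45 / 2.695 × 10^25
  = 2.613 × 10^-70 m²

2.613 × 10^-70 m²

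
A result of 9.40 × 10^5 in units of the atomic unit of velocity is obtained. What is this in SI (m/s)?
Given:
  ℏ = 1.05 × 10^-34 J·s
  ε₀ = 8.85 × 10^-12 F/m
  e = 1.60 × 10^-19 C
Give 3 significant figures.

2.06 × 10^12 m/s

One atomic unit of velocity: v_au = e²/(4πε₀ℏ) = 2.19 × 10^6 m/s.
9.40 × 10^5 × 2.19 × 10^6 m/s = 2.06 × 10^12 m/s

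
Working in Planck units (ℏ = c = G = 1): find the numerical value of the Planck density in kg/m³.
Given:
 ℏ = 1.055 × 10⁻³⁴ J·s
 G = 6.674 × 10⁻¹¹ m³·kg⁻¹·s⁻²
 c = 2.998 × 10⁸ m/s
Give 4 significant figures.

5.154 × 10⁹⁶ kg/m³

The unique combination of the constants set to 1 with dimensions of density is ρ_P = c⁵/(ℏG²).
  = 2.422 × 10⁴² / 4.699 × 10⁻⁵⁵
  = 5.154 × 10⁹⁶ kg/m³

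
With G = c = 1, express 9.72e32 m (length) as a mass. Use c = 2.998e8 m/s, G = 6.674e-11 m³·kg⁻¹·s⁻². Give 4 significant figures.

Length → mass via c²/G.
9.72e32 m × (c²/G) = 1.309e60 kg

1.309e60 kg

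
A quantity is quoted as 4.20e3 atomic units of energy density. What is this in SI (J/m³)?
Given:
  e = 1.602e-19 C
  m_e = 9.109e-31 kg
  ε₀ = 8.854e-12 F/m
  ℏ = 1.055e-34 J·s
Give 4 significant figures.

1.230e17 J/m³

One atomic unit of energy density: u_au = E_h/a₀³ = m_e⁴e¹⁰/((4πε₀)⁵ℏ⁸) = 2.929e13 J/m³.
4.20e3 × 2.929e13 J/m³ = 1.230e17 J/m³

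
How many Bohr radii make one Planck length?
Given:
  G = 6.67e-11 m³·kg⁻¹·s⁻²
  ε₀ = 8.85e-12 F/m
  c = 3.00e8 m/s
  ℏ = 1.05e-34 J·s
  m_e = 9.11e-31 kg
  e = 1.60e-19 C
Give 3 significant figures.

Planck length: ℓ_P = √(ℏG/c³) = 1.61e-35 m
Bohr radius: a₀ = 4πε₀ℏ²/(m_e e²) = 5.26e-11 m
ratio = 1.61e-35 / 5.26e-11 = 3.06e-25

3.06e-25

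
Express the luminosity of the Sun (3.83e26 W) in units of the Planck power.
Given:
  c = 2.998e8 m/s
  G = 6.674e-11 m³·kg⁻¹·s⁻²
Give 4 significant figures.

Planck power: P_P = c⁵/G = 3.629e52 W.
3.83e26 / 3.629e52 = 1.055e-26

1.055e-26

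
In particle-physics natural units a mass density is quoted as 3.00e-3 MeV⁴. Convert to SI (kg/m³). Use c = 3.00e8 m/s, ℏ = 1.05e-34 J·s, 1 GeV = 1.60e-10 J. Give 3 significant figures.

6.99e5 kg/m³

Mass density is [E]/(c²[L]³) = [E]⁴/(ℏ³c⁵).
1 GeV⁴ → 1/(ℏ³c⁵) × (1 GeV in J)⁴ = 2.33e20 kg/m³.
Convert the energy scale: 3.00e-3 MeV⁴ = 3.00e-15 GeV⁴.
Result: 3.00e-15 × 2.33e20 = 6.99e5 kg/m³.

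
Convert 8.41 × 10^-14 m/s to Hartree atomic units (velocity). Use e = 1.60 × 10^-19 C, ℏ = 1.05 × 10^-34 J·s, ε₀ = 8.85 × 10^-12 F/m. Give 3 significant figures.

3.84 × 10^-20

atomic unit of velocity: v_au = e²/(4πε₀ℏ) = 2.19 × 10^6 m/s.
8.41 × 10^-14 / 2.19 × 10^6 = 3.84 × 10^-20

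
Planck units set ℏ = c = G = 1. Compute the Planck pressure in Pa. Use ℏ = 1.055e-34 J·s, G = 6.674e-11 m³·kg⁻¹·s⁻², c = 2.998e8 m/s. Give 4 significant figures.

Dimensional analysis gives p_P = c⁷/(ℏG²).
  = 2.177e59 / 4.699e-55
  = 4.632e113 Pa

4.632e113 Pa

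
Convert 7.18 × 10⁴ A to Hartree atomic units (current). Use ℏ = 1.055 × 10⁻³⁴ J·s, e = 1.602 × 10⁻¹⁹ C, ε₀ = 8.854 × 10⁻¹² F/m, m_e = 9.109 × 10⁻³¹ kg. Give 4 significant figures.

atomic unit of electric current: I_au = e E_h/ℏ = m_e e⁵/((4πε₀)²ℏ³) = 6.612 × 10⁻³ A.
7.18 × 10⁴ / 6.612 × 10⁻³ = 1.086 × 10⁷

1.086 × 10⁷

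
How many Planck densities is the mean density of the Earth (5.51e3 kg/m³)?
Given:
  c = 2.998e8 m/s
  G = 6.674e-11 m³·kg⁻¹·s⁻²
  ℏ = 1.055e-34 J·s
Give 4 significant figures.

1.069e-93

Planck density: ρ_P = c⁵/(ℏG²) = 5.154e96 kg/m³.
5.51e3 / 5.154e96 = 1.069e-93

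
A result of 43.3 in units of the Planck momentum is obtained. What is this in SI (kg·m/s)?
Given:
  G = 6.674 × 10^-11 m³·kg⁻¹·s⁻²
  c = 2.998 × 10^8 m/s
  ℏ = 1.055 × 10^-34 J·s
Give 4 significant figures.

282.6 kg·m/s

One Planck momentum: p_P = √(ℏc³/G) = 6.527 kg·m/s.
43.3 × 6.527 kg·m/s = 282.6 kg·m/s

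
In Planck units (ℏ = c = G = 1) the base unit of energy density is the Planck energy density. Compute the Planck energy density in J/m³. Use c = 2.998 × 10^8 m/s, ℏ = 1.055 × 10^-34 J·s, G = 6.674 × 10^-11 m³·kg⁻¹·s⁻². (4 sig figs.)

4.632 × 10^113 J/m³

u_P = c⁷/(ℏG²)
  = 2.177 × 10^59 / 4.699 × 10^-55
  = 4.632 × 10^113 J/m³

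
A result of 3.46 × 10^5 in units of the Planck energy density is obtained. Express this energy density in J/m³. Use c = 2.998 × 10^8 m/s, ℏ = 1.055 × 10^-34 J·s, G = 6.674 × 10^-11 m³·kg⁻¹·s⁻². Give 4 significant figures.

One Planck energy density: u_P = c⁷/(ℏG²) = 4.632 × 10^113 J/m³.
3.46 × 10^5 × 4.632 × 10^113 J/m³ = 1.603 × 10^119 J/m³

1.603 × 10^119 J/m³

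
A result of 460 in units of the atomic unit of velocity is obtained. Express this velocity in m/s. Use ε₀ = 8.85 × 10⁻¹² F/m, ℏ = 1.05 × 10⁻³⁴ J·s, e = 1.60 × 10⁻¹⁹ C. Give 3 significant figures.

1.01 × 10⁹ m/s

One atomic unit of velocity: v_au = e²/(4πε₀ℏ) = 2.19 × 10⁶ m/s.
460 × 2.19 × 10⁶ m/s = 1.01 × 10⁹ m/s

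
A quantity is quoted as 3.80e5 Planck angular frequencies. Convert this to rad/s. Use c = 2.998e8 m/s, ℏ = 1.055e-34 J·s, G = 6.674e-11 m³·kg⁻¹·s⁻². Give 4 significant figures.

One Planck angular frequency: ω_P = √(c⁵/(ℏG)) = 1.855e43 rad/s.
3.80e5 × 1.855e43 rad/s = 7.048e48 rad/s

7.048e48 rad/s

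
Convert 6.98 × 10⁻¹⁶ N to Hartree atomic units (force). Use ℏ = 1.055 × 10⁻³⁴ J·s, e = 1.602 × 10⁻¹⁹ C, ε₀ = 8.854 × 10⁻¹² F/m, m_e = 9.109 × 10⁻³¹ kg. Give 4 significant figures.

atomic unit of force: F_au = E_h/a₀ = m_e²e⁶/((4πε₀)³ℏ⁴) = 8.220 × 10⁻⁸ N.
6.98 × 10⁻¹⁶ / 8.220 × 10⁻⁸ = 8.492 × 10⁻⁹

8.492 × 10⁻⁹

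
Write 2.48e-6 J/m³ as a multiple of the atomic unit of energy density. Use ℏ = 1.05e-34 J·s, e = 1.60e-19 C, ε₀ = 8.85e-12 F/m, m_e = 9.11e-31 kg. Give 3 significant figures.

atomic unit of energy density: u_au = E_h/a₀³ = m_e⁴e¹⁰/((4πε₀)⁵ℏ⁸) = 3.01e13 J/m³.
2.48e-6 / 3.01e13 = 8.23e-20

8.23e-20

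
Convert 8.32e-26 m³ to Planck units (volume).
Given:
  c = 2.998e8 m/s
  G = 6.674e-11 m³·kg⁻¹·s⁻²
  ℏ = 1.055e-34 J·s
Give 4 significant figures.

Planck volume: V_P = (ℏG/c³)^(3/2) = 4.224e-105 m³.
8.32e-26 / 4.224e-105 = 1.970e79

1.970e79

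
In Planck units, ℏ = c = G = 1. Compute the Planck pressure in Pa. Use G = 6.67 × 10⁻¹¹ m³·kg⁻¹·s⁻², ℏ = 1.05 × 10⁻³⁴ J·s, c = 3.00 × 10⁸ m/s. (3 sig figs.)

4.68 × 10¹¹³ Pa

Dimensional analysis gives p_P = c⁷/(ℏG²).
  = 2.19 × 10⁵⁹ / 4.67 × 10⁻⁵⁵
  = 4.68 × 10¹¹³ Pa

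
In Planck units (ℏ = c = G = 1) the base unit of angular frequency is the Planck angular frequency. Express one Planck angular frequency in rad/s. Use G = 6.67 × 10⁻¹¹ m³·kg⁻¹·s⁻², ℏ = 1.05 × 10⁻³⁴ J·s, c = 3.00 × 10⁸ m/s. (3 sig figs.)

ω_P = √(c⁵/(ℏG))
  = √(3.47 × 10⁸⁶)
  = 1.86 × 10⁴³ rad/s

1.86 × 10⁴³ rad/s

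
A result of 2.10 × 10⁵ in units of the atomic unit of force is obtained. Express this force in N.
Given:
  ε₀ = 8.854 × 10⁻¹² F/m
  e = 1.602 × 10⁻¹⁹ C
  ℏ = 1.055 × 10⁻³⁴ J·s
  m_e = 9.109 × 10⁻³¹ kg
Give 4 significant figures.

0.01726 N

One atomic unit of force: F_au = E_h/a₀ = m_e²e⁶/((4πε₀)³ℏ⁴) = 8.220 × 10⁻⁸ N.
2.10 × 10⁵ × 8.220 × 10⁻⁸ N = 0.01726 N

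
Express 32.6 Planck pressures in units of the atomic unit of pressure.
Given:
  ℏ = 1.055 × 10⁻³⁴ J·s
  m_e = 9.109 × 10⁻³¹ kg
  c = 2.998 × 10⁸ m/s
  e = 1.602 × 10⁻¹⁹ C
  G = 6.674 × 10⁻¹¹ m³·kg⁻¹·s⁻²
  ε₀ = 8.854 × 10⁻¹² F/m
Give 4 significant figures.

5.156 × 10¹⁰¹

Planck pressure: p_P = c⁷/(ℏG²) = 4.632 × 10¹¹³ Pa
atomic unit of pressure: P_au = E_h/a₀³ = m_e⁴e¹⁰/((4πε₀)⁵ℏ⁸) = 2.929 × 10¹³ Pa
32.6 × 4.632 × 10¹¹³ / 2.929 × 10¹³ = 5.156 × 10¹⁰¹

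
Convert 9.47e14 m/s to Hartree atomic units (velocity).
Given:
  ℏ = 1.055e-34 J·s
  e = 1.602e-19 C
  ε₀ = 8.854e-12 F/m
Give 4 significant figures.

4.331e8

atomic unit of velocity: v_au = e²/(4πε₀ℏ) = 2.186e6 m/s.
9.47e14 / 2.186e6 = 4.331e8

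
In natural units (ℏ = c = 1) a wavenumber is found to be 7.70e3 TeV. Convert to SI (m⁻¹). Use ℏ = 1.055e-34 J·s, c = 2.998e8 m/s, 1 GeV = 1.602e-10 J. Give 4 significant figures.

3.900e22 m⁻¹

Inverse length is [E]/(ℏc).
1 GeV → 1/(ℏc) × (1 GeV in J) = 5.065e15 m⁻¹.
Convert the energy scale: 7.70e3 TeV = 7.70e6 GeV.
Result: 7.70e6 × 5.065e15 = 3.900e22 m⁻¹.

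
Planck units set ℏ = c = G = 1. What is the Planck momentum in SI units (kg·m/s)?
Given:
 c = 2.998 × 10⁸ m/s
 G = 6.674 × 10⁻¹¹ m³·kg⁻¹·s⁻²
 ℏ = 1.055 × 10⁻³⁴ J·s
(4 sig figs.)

Dimensional analysis gives p_P = √(ℏc³/G).
  = √(42.60)
  = 6.527 kg·m/s

6.527 kg·m/s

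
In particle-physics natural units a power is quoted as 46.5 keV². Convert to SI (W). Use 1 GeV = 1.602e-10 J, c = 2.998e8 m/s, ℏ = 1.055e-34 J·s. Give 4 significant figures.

1.131e4 W

Power is [E]/[T] = [E]²/ℏ.
1 GeV² → 1/ℏ × (1 GeV in J)² = 2.433e14 W.
Convert the energy scale: 46.5 keV² = 4.65e-11 GeV².
Result: 4.65e-11 × 2.433e14 = 1.131e4 W.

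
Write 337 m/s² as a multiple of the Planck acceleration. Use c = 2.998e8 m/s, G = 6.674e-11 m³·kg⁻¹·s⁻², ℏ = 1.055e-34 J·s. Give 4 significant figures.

6.061e-50

Planck acceleration: a_P = √(c⁷/(ℏG)) = 5.560e51 m/s².
337 / 5.560e51 = 6.061e-50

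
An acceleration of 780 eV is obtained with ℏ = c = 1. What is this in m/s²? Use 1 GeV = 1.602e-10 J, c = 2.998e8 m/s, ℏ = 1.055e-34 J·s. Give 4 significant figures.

3.551e26 m/s²

Acceleration is [L]/[T]² = c·[E]/ℏ.
1 GeV → c/ℏ × (1 GeV in J) = 4.552e32 m/s².
Convert the energy scale: 780 eV = 7.80e-7 GeV.
Result: 7.80e-7 × 4.552e32 = 3.551e26 m/s².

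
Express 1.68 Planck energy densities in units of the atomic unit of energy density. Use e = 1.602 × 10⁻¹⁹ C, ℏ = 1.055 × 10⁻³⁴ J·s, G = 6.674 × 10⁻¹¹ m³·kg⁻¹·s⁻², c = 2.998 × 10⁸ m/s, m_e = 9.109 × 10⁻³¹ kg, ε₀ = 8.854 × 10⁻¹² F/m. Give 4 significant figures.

2.657 × 10¹⁰⁰

Planck energy density: u_P = c⁷/(ℏG²) = 4.632 × 10¹¹³ J/m³
atomic unit of energy density: u_au = E_h/a₀³ = m_e⁴e¹⁰/((4πε₀)⁵ℏ⁸) = 2.929 × 10¹³ J/m³
1.68 × 4.632 × 10¹¹³ / 2.929 × 10¹³ = 2.657 × 10¹⁰⁰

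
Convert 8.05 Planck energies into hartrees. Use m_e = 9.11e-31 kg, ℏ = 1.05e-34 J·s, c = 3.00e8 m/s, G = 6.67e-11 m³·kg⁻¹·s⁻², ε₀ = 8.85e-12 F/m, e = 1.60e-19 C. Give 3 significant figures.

3.60e27

Planck energy: E_P = √(ℏc⁵/G) = 1.96e9 J
hartree: E_h = m_e e⁴/(4πε₀ℏ)² = 4.38e-18 J
8.05 × 1.96e9 / 4.38e-18 = 3.60e27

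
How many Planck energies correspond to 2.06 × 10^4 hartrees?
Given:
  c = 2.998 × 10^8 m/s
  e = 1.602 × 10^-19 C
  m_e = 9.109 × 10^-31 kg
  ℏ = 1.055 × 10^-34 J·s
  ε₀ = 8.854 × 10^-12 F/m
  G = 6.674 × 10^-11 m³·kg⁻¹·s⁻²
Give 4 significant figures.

hartree: E_h = m_e e⁴/(4πε₀ℏ)² = 4.354 × 10^-18 J
Planck energy: E_P = √(ℏc⁵/G) = 1.957 × 10^9 J
2.06 × 10^4 × 4.354 × 10^-18 / 1.957 × 10^9 = 4.584 × 10^-23

4.584 × 10^-23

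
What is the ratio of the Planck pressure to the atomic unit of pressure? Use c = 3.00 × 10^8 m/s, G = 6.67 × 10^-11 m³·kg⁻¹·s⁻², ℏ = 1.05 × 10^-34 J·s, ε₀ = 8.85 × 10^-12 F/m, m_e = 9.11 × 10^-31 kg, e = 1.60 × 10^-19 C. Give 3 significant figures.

Planck pressure: p_P = c⁷/(ℏG²) = 4.68 × 10^113 Pa
atomic unit of pressure: P_au = E_h/a₀³ = m_e⁴e¹⁰/((4πε₀)⁵ℏ⁸) = 3.01 × 10^13 Pa
ratio = 4.68 × 10^113 / 3.01 × 10^13 = 1.55 × 10^100

1.55 × 10^100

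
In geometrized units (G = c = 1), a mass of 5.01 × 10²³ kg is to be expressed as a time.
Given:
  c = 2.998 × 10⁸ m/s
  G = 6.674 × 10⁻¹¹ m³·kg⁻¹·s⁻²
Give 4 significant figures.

Mass → time via G/c³.
5.01 × 10²³ kg × (G/c³) = 1.241 × 10⁻¹² s

1.241 × 10⁻¹² s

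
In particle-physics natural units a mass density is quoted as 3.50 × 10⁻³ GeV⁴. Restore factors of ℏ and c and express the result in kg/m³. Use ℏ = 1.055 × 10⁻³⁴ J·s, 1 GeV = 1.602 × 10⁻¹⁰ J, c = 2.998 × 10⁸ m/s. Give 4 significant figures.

8.106 × 10¹⁷ kg/m³

Mass density is [E]/(c²[L]³) = [E]⁴/(ℏ³c⁵).
1 GeV⁴ → 1/(ℏ³c⁵) × (1 GeV in J)⁴ = 2.316 × 10²⁰ kg/m³.
Result: 3.50 × 10⁻³ × 2.316 × 10²⁰ = 8.106 × 10¹⁷ kg/m³.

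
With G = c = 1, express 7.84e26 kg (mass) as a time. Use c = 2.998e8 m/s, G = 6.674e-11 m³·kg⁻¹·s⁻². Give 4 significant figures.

Mass → time via G/c³.
7.84e26 kg × (G/c³) = 1.942e-9 s

1.942e-9 s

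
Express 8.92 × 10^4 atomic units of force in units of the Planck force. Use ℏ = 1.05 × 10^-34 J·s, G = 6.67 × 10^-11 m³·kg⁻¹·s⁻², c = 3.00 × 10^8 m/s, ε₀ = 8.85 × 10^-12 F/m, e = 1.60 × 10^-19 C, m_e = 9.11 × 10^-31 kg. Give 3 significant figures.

6.12 × 10^-47

atomic unit of force: F_au = E_h/a₀ = m_e²e⁶/((4πε₀)³ℏ⁴) = 8.33 × 10^-8 N
Planck force: F_P = c⁴/G = 1.21 × 10^44 N
8.92 × 10^4 × 8.33 × 10^-8 / 1.21 × 10^44 = 6.12 × 10^-47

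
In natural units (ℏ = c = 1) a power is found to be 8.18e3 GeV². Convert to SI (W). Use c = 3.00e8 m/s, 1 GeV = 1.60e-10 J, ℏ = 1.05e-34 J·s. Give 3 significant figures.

1.99e18 W

Power is [E]/[T] = [E]²/ℏ.
1 GeV² → 1/ℏ × (1 GeV in J)² = 2.44e14 W.
Result: 8.18e3 × 2.44e14 = 1.99e18 W.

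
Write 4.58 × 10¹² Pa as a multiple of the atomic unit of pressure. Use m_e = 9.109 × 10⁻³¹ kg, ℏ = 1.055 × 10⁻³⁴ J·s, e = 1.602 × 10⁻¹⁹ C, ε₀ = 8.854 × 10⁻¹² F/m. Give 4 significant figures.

0.1564

atomic unit of pressure: P_au = E_h/a₀³ = m_e⁴e¹⁰/((4πε₀)⁵ℏ⁸) = 2.929 × 10¹³ Pa.
4.58 × 10¹² / 2.929 × 10¹³ = 0.1564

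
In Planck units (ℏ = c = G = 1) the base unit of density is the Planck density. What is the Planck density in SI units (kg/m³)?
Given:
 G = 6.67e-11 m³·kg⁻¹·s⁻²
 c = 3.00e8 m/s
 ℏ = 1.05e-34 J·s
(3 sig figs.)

ρ_P = c⁵/(ℏG²)
  = 2.43e42 / 4.67e-55
  = 5.20e96 kg/m³

5.20e96 kg/m³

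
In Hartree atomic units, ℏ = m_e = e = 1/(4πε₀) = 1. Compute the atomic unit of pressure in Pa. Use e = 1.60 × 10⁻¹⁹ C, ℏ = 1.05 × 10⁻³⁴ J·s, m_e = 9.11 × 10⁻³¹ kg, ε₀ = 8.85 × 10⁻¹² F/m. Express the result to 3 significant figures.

Dimensional analysis gives P_au = E_h/a₀³ = m_e⁴e¹⁰/((4πε₀)⁵ℏ⁸).
E_h = 4.38 × 10⁻¹⁸ J
a₀ = 5.26 × 10⁻¹¹ m
E_h/a₀³ = 3.01 × 10¹³ Pa

3.01 × 10¹³ Pa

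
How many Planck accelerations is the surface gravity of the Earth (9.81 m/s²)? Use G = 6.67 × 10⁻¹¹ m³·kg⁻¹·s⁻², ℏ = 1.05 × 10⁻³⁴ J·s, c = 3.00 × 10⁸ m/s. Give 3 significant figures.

Planck acceleration: a_P = √(c⁷/(ℏG)) = 5.59 × 10⁵¹ m/s².
9.81 / 5.59 × 10⁵¹ = 1.76 × 10⁻⁵¹

1.76 × 10⁻⁵¹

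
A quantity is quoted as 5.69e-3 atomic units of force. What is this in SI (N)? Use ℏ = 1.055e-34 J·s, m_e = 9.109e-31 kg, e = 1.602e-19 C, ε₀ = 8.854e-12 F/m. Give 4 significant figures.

One atomic unit of force: F_au = E_h/a₀ = m_e²e⁶/((4πε₀)³ℏ⁴) = 8.220e-8 N.
5.69e-3 × 8.220e-8 N = 4.677e-10 N

4.677e-10 N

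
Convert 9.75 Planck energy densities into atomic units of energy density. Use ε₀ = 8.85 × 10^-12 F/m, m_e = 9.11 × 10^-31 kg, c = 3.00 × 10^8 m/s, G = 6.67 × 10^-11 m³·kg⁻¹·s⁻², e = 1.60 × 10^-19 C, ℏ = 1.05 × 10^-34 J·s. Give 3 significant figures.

Planck energy density: u_P = c⁷/(ℏG²) = 4.68 × 10^113 J/m³
atomic unit of energy density: u_au = E_h/a₀³ = m_e⁴e¹⁰/((4πε₀)⁵ℏ⁸) = 3.01 × 10^13 J/m³
9.75 × 4.68 × 10^113 / 3.01 × 10^13 = 1.52 × 10^101

1.52 × 10^101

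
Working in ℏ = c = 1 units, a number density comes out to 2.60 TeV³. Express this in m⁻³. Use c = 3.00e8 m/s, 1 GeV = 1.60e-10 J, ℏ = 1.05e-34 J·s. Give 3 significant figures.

Number density is [L]⁻³ = [E]³/(ℏc)³.
1 GeV³ → 1/(ℏc)³ × (1 GeV in J)³ = 1.31e47 m⁻³.
Convert the energy scale: 2.60 TeV³ = 2.60e9 GeV³.
Result: 2.60e9 × 1.31e47 = 3.41e56 m⁻³.

3.41e56 m⁻³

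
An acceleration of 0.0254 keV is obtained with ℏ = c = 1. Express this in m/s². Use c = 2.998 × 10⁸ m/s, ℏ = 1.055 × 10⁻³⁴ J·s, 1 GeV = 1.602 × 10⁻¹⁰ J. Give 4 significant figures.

Acceleration is [L]/[T]² = c·[E]/ℏ.
1 GeV → c/ℏ × (1 GeV in J) = 4.552 × 10³² m/s².
Convert the energy scale: 0.0254 keV = 2.54 × 10⁻⁸ GeV.
Result: 2.54 × 10⁻⁸ × 4.552 × 10³² = 1.156 × 10²⁵ m/s².

1.156 × 10²⁵ m/s²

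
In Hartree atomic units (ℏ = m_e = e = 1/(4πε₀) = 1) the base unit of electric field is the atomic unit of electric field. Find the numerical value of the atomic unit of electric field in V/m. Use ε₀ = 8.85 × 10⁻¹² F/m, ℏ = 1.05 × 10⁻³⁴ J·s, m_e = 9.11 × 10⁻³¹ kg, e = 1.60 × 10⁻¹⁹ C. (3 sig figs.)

5.20 × 10¹¹ V/m

E_au = E_h/(e a₀) = m_e²e⁵/((4πε₀)³ℏ⁴)
E_h = 4.38 × 10⁻¹⁸ J
a₀ = 5.26 × 10⁻¹¹ m
E_h/(e·a₀) = 5.20 × 10¹¹ V/m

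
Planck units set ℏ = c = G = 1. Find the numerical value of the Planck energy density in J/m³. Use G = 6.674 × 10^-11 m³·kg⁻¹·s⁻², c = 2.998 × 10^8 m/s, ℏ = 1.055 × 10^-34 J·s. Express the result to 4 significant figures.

4.632 × 10^113 J/m³

The unique combination of the constants set to 1 with dimensions of energy density is u_P = c⁷/(ℏG²).
  = 2.177 × 10^59 / 4.699 × 10^-55
  = 4.632 × 10^113 J/m³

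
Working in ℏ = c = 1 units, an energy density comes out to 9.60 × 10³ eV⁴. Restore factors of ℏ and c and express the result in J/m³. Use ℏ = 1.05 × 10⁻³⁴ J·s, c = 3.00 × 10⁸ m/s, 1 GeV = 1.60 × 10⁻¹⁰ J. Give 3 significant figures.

2.01 × 10⁵ J/m³

[E]/[L]³ = [E]⁴/(ℏc)³; restore (ℏc)⁻³.
1 GeV⁴ → 1/(ℏc)³ × (1 GeV in J)⁴ = 2.10 × 10³⁷ J/m³.
Convert the energy scale: 9.60 × 10³ eV⁴ = 9.60 × 10⁻³³ GeV⁴.
Result: 9.60 × 10⁻³³ × 2.10 × 10³⁷ = 2.01 × 10⁵ J/m³.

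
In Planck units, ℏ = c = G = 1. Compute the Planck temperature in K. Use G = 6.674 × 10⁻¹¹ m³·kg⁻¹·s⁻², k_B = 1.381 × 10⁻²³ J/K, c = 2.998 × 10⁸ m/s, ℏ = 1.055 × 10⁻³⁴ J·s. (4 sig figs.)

Dimensional analysis gives T_P = √(ℏc⁵/G) / k_B.
  = √(3.828 × 10¹⁸) × 7.241 × 10²²
  = 1.417 × 10³² K

1.417 × 10³² K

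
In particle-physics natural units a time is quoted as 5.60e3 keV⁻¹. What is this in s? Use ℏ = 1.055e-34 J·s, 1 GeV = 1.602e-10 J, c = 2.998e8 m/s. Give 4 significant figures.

3.688e-15 s

A time is [E]⁻¹ in ℏ=c=1; restore one factor of ℏ.
1 GeV⁻¹ → ℏ × (1 GeV in J)⁻¹ = 6.586e-25 s.
Convert the energy scale: 5.60e3 keV⁻¹ = 5.60e9 GeV⁻¹.
Result: 5.60e9 × 6.586e-25 = 3.688e-15 s.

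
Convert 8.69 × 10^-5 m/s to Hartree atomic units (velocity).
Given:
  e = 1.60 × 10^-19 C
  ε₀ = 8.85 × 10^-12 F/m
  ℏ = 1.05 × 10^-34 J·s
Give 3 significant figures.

atomic unit of velocity: v_au = e²/(4πε₀ℏ) = 2.19 × 10^6 m/s.
8.69 × 10^-5 / 2.19 × 10^6 = 3.96 × 10^-11

3.96 × 10^-11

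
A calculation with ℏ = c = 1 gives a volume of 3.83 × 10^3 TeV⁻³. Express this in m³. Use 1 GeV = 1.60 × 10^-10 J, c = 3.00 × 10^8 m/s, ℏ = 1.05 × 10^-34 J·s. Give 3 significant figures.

Volume is [L]³ = [E]⁻³·(ℏc)³.
1 GeV⁻³ → (ℏc)³ × (1 GeV in J)⁻³ = 7.63 × 10^-48 m³.
Convert the energy scale: 3.83 × 10^3 TeV⁻³ = 3.83 × 10^-6 GeV⁻³.
Result: 3.83 × 10^-6 × 7.63 × 10^-48 = 2.92 × 10^-53 m³.

2.92 × 10^-53 m³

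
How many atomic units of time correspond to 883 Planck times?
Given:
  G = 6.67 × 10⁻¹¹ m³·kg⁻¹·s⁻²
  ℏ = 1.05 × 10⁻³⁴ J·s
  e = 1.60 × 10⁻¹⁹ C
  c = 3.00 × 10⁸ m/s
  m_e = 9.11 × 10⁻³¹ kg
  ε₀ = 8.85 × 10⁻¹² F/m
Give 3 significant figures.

Planck time: t_P = √(ℏG/c⁵) = 5.37 × 10⁻⁴⁴ s
atomic unit of time: τ_au = (4πε₀)²ℏ³/(m_e e⁴) = 2.40 × 10⁻¹⁷ s
883 × 5.37 × 10⁻⁴⁴ / 2.40 × 10⁻¹⁷ = 1.98 × 10⁻²⁴

1.98 × 10⁻²⁴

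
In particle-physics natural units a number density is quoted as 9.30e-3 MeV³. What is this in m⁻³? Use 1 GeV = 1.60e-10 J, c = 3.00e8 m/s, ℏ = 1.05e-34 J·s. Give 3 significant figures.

Number density is [L]⁻³ = [E]³/(ℏc)³.
1 GeV³ → 1/(ℏc)³ × (1 GeV in J)³ = 1.31e47 m⁻³.
Convert the energy scale: 9.30e-3 MeV³ = 9.30e-12 GeV³.
Result: 9.30e-12 × 1.31e47 = 1.22e36 m⁻³.

1.22e36 m⁻³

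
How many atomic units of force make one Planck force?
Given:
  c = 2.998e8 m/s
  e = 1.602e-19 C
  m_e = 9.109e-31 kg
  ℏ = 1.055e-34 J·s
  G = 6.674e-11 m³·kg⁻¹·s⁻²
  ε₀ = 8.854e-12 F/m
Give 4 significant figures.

Planck force: F_P = c⁴/G = 1.210e44 N
atomic unit of force: F_au = E_h/a₀ = m_e²e⁶/((4πε₀)³ℏ⁴) = 8.220e-8 N
ratio = 1.210e44 / 8.220e-8 = 1.473e51

1.473e51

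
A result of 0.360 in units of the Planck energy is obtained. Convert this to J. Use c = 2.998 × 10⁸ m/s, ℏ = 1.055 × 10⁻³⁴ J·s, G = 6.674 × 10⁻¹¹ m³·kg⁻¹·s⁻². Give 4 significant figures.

7.044 × 10⁸ J

One Planck energy: E_P = √(ℏc⁵/G) = 1.957 × 10⁹ J.
0.360 × 1.957 × 10⁹ J = 7.044 × 10⁸ J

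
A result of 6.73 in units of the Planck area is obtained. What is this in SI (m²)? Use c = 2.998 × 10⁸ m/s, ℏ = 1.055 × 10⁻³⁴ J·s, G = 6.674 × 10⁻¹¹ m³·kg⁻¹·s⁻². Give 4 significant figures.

1.759 × 10⁻⁶⁹ m²

One Planck area: A_P = ℏG/c³ = 2.613 × 10⁻⁷⁰ m².
6.73 × 2.613 × 10⁻⁷⁰ m² = 1.759 × 10⁻⁶⁹ m²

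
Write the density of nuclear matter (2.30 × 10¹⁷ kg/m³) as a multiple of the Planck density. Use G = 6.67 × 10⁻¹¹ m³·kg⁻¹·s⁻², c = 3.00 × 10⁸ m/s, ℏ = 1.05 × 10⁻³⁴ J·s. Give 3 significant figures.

Planck density: ρ_P = c⁵/(ℏG²) = 5.20 × 10⁹⁶ kg/m³.
2.30 × 10¹⁷ / 5.20 × 10⁹⁶ = 4.42 × 10⁻⁸⁰

4.42 × 10⁻⁸⁰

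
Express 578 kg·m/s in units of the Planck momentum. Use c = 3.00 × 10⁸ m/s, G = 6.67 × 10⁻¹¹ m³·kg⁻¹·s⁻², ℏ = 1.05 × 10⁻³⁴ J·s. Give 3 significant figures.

88.7

Planck momentum: p_P = √(ℏc³/G) = 6.52 kg·m/s.
578 / 6.52 = 88.7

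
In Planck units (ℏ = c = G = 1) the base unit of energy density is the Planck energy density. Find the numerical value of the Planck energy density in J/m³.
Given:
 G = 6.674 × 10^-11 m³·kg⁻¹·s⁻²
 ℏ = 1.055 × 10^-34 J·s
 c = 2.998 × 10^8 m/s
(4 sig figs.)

u_P = c⁷/(ℏG²)
  = 2.177 × 10^59 / 4.699 × 10^-55
  = 4.632 × 10^113 J/m³

4.632 × 10^113 J/m³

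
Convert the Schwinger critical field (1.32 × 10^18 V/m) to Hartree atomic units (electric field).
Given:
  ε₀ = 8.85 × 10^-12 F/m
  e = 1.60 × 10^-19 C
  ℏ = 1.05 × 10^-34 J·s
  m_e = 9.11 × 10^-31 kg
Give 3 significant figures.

atomic unit of electric field: E_au = E_h/(e a₀) = m_e²e⁵/((4πε₀)³ℏ⁴) = 5.20 × 10^11 V/m.
1.32 × 10^18 / 5.20 × 10^11 = 2.54 × 10^6

2.54 × 10^6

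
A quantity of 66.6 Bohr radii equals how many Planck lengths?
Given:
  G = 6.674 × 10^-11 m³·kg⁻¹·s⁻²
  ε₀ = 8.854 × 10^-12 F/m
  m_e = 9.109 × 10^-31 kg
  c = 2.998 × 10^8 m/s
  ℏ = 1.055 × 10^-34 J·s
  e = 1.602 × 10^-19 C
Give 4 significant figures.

2.183 × 10^26

Bohr radius: a₀ = 4πε₀ℏ²/(m_e e²) = 5.297 × 10^-11 m
Planck length: ℓ_P = √(ℏG/c³) = 1.616 × 10^-35 m
66.6 × 5.297 × 10^-11 / 1.616 × 10^-35 = 2.183 × 10^26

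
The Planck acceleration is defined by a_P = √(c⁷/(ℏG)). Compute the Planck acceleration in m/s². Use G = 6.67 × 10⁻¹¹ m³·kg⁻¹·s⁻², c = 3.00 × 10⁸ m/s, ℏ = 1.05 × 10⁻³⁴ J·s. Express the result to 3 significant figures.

a_P = √(c⁷/(ℏG))
  = √(3.12 × 10¹⁰³)
  = 5.59 × 10⁵¹ m/s²

5.59 × 10⁵¹ m/s²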